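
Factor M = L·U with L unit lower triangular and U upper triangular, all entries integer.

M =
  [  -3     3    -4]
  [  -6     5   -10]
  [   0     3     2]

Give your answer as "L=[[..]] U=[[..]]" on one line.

L=[[1,0,0],[2,1,0],[0,-3,1]] U=[[-3,3,-4],[0,-1,-2],[0,0,-4]]

  row1 -= 2·row0 → [0,-1,-2]
  row2 -= 0·row0 → [0,3,2]
  row2 -= -3·row1 → [0,0,-4]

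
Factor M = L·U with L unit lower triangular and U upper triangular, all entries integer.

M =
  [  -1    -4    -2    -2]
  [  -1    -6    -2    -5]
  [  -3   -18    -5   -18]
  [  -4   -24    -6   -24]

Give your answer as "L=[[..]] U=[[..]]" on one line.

L=[[1,0,0,0],[1,1,0,0],[3,3,1,0],[4,4,2,1]] U=[[-1,-4,-2,-2],[0,-2,0,-3],[0,0,1,-3],[0,0,0,2]]

  row1 -= 1·row0 → [0,-2,0,-3]
  row2 -= 3·row0 → [0,-6,1,-12]
  row3 -= 4·row0 → [0,-8,2,-16]
  row2 -= 3·row1 → [0,0,1,-3]
  row3 -= 4·row1 → [0,0,2,-4]
  row3 -= 2·row2 → [0,0,0,2]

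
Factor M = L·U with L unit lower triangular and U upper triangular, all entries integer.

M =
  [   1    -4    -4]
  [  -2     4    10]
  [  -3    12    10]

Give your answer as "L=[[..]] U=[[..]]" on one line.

L=[[1,0,0],[-2,1,0],[-3,0,1]] U=[[1,-4,-4],[0,-4,2],[0,0,-2]]

  R1 -= -2·R0 → [0,-4,2]
  R2 -= -3·R0 → [0,0,-2]
  R2 -= 0·R1 → [0,0,-2]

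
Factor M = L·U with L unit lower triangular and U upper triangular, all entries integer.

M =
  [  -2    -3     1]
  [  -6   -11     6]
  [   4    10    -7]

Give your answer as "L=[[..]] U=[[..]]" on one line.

  R1 -= 3·R0 → [0,-2,3]
  R2 -= -2·R0 → [0,4,-5]
  R2 -= -2·R1 → [0,0,1]

L=[[1,0,0],[3,1,0],[-2,-2,1]] U=[[-2,-3,1],[0,-2,3],[0,0,1]]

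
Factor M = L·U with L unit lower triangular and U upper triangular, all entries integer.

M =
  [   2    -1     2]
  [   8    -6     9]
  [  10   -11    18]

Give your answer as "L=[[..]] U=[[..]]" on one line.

  r1 -= 4·r0 → [0,-2,1]
  r2 -= 5·r0 → [0,-6,8]
  r2 -= 3·r1 → [0,0,5]

L=[[1,0,0],[4,1,0],[5,3,1]] U=[[2,-1,2],[0,-2,1],[0,0,5]]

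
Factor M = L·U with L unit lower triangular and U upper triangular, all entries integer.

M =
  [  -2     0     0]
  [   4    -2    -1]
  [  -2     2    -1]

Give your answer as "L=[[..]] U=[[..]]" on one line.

L=[[1,0,0],[-2,1,0],[1,-1,1]] U=[[-2,0,0],[0,-2,-1],[0,0,-2]]

  r1 -= -2·r0 → [0,-2,-1]
  r2 -= 1·r0 → [0,2,-1]
  r2 -= -1·r1 → [0,0,-2]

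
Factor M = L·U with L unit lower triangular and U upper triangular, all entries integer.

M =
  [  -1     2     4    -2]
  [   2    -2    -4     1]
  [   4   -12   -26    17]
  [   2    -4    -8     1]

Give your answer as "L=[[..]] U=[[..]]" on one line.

L=[[1,0,0,0],[-2,1,0,0],[-4,-2,1,0],[-2,0,0,1]] U=[[-1,2,4,-2],[0,2,4,-3],[0,0,-2,3],[0,0,0,-3]]

  row1 -= -2·row0 → [0,2,4,-3]
  row2 -= -4·row0 → [0,-4,-10,9]
  row3 -= -2·row0 → [0,0,0,-3]
  row2 -= -2·row1 → [0,0,-2,3]
  row3 -= 0·row1 → [0,0,0,-3]
  row3 -= 0·row2 → [0,0,0,-3]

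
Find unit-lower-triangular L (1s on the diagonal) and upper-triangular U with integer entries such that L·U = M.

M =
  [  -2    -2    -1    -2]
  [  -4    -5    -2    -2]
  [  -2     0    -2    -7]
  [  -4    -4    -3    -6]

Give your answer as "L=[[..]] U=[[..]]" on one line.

  row1 -= 2·row0 → [0,-1,0,2]
  row2 -= 1·row0 → [0,2,-1,-5]
  row3 -= 2·row0 → [0,0,-1,-2]
  row2 -= -2·row1 → [0,0,-1,-1]
  row3 -= 0·row1 → [0,0,-1,-2]
  row3 -= 1·row2 → [0,0,0,-1]

L=[[1,0,0,0],[2,1,0,0],[1,-2,1,0],[2,0,1,1]] U=[[-2,-2,-1,-2],[0,-1,0,2],[0,0,-1,-1],[0,0,0,-1]]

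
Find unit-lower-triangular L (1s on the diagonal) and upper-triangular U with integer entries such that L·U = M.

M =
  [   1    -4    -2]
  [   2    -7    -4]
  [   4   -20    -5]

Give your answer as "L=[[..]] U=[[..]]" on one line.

  row1 -= 2·row0 → [0,1,0]
  row2 -= 4·row0 → [0,-4,3]
  row2 -= -4·row1 → [0,0,3]

L=[[1,0,0],[2,1,0],[4,-4,1]] U=[[1,-4,-2],[0,1,0],[0,0,3]]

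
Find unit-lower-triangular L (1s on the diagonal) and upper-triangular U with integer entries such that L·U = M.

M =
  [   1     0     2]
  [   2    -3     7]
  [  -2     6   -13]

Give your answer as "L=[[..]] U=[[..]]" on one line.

  row1 -= 2·row0 → [0,-3,3]
  row2 -= -2·row0 → [0,6,-9]
  row2 -= -2·row1 → [0,0,-3]

L=[[1,0,0],[2,1,0],[-2,-2,1]] U=[[1,0,2],[0,-3,3],[0,0,-3]]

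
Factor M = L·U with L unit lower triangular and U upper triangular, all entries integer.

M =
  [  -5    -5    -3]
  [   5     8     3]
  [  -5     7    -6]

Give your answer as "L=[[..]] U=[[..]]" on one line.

  row1 -= -1·row0 → [0,3,0]
  row2 -= 1·row0 → [0,12,-3]
  row2 -= 4·row1 → [0,0,-3]

L=[[1,0,0],[-1,1,0],[1,4,1]] U=[[-5,-5,-3],[0,3,0],[0,0,-3]]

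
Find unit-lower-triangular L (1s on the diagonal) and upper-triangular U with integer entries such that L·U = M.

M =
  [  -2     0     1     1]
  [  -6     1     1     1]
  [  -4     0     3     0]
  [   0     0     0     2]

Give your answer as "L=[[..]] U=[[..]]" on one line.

L=[[1,0,0,0],[3,1,0,0],[2,0,1,0],[0,0,0,1]] U=[[-2,0,1,1],[0,1,-2,-2],[0,0,1,-2],[0,0,0,2]]

  row1 -= 3·row0 → [0,1,-2,-2]
  row2 -= 2·row0 → [0,0,1,-2]
  row3 -= 0·row0 → [0,0,0,2]
  row2 -= 0·row1 → [0,0,1,-2]
  row3 -= 0·row1 → [0,0,0,2]
  row3 -= 0·row2 → [0,0,0,2]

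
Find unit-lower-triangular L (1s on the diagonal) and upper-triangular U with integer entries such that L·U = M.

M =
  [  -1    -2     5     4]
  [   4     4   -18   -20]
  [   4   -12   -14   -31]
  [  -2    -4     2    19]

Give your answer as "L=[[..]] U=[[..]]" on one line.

  r1 -= -4·r0 → [0,-4,2,-4]
  r2 -= -4·r0 → [0,-20,6,-15]
  r3 -= 2·r0 → [0,0,-8,11]
  r2 -= 5·r1 → [0,0,-4,5]
  r3 -= 0·r1 → [0,0,-8,11]
  r3 -= 2·r2 → [0,0,0,1]

L=[[1,0,0,0],[-4,1,0,0],[-4,5,1,0],[2,0,2,1]] U=[[-1,-2,5,4],[0,-4,2,-4],[0,0,-4,5],[0,0,0,1]]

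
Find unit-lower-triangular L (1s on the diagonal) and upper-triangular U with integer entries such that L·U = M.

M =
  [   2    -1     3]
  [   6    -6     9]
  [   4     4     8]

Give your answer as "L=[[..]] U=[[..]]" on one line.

  R1 -= 3·R0 → [0,-3,0]
  R2 -= 2·R0 → [0,6,2]
  R2 -= -2·R1 → [0,0,2]

L=[[1,0,0],[3,1,0],[2,-2,1]] U=[[2,-1,3],[0,-3,0],[0,0,2]]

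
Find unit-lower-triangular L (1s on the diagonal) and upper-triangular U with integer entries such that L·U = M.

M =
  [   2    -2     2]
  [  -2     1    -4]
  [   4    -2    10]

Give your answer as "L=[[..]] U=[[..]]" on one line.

L=[[1,0,0],[-1,1,0],[2,-2,1]] U=[[2,-2,2],[0,-1,-2],[0,0,2]]

  R1 -= -1·R0 → [0,-1,-2]
  R2 -= 2·R0 → [0,2,6]
  R2 -= -2·R1 → [0,0,2]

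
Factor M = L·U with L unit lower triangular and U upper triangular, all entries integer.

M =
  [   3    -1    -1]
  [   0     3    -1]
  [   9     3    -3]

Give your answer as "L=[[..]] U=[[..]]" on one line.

  row1 -= 0·row0 → [0,3,-1]
  row2 -= 3·row0 → [0,6,0]
  row2 -= 2·row1 → [0,0,2]

L=[[1,0,0],[0,1,0],[3,2,1]] U=[[3,-1,-1],[0,3,-1],[0,0,2]]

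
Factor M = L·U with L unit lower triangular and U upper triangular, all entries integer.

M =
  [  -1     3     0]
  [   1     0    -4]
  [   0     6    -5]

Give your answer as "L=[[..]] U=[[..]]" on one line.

L=[[1,0,0],[-1,1,0],[0,2,1]] U=[[-1,3,0],[0,3,-4],[0,0,3]]

  row1 -= -1·row0 → [0,3,-4]
  row2 -= 0·row0 → [0,6,-5]
  row2 -= 2·row1 → [0,0,3]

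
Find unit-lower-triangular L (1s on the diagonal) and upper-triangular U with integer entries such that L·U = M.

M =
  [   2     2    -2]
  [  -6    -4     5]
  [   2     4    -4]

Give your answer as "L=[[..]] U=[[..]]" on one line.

  row1 -= -3·row0 → [0,2,-1]
  row2 -= 1·row0 → [0,2,-2]
  row2 -= 1·row1 → [0,0,-1]

L=[[1,0,0],[-3,1,0],[1,1,1]] U=[[2,2,-2],[0,2,-1],[0,0,-1]]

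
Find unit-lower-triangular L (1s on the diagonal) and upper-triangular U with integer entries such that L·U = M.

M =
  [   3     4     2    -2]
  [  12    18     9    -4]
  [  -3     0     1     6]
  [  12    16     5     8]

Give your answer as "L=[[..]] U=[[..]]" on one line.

L=[[1,0,0,0],[4,1,0,0],[-1,2,1,0],[4,0,-3,1]] U=[[3,4,2,-2],[0,2,1,4],[0,0,1,-4],[0,0,0,4]]

  row1 -= 4·row0 → [0,2,1,4]
  row2 -= -1·row0 → [0,4,3,4]
  row3 -= 4·row0 → [0,0,-3,16]
  row2 -= 2·row1 → [0,0,1,-4]
  row3 -= 0·row1 → [0,0,-3,16]
  row3 -= -3·row2 → [0,0,0,4]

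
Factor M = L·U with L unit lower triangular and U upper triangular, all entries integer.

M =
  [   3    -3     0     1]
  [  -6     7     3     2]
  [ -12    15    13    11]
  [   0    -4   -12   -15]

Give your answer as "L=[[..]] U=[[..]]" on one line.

  row1 -= -2·row0 → [0,1,3,4]
  row2 -= -4·row0 → [0,3,13,15]
  row3 -= 0·row0 → [0,-4,-12,-15]
  row2 -= 3·row1 → [0,0,4,3]
  row3 -= -4·row1 → [0,0,0,1]
  row3 -= 0·row2 → [0,0,0,1]

L=[[1,0,0,0],[-2,1,0,0],[-4,3,1,0],[0,-4,0,1]] U=[[3,-3,0,1],[0,1,3,4],[0,0,4,3],[0,0,0,1]]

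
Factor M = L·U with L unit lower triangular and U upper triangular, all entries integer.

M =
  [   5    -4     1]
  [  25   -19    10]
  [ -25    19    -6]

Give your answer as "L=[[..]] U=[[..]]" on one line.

L=[[1,0,0],[5,1,0],[-5,-1,1]] U=[[5,-4,1],[0,1,5],[0,0,4]]

  r1 -= 5·r0 → [0,1,5]
  r2 -= -5·r0 → [0,-1,-1]
  r2 -= -1·r1 → [0,0,4]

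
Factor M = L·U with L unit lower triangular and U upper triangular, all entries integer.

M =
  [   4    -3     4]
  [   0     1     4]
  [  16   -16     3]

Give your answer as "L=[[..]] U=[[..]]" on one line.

L=[[1,0,0],[0,1,0],[4,-4,1]] U=[[4,-3,4],[0,1,4],[0,0,3]]

  row1 -= 0·row0 → [0,1,4]
  row2 -= 4·row0 → [0,-4,-13]
  row2 -= -4·row1 → [0,0,3]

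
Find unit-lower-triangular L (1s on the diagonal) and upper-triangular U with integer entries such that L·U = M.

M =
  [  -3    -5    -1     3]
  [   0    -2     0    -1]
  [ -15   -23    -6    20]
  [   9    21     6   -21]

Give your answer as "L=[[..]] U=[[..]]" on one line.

  R1 -= 0·R0 → [0,-2,0,-1]
  R2 -= 5·R0 → [0,2,-1,5]
  R3 -= -3·R0 → [0,6,3,-12]
  R2 -= -1·R1 → [0,0,-1,4]
  R3 -= -3·R1 → [0,0,3,-15]
  R3 -= -3·R2 → [0,0,0,-3]

L=[[1,0,0,0],[0,1,0,0],[5,-1,1,0],[-3,-3,-3,1]] U=[[-3,-5,-1,3],[0,-2,0,-1],[0,0,-1,4],[0,0,0,-3]]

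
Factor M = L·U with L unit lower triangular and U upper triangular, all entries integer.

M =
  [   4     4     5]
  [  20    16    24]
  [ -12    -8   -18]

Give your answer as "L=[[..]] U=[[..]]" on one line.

  row1 -= 5·row0 → [0,-4,-1]
  row2 -= -3·row0 → [0,4,-3]
  row2 -= -1·row1 → [0,0,-4]

L=[[1,0,0],[5,1,0],[-3,-1,1]] U=[[4,4,5],[0,-4,-1],[0,0,-4]]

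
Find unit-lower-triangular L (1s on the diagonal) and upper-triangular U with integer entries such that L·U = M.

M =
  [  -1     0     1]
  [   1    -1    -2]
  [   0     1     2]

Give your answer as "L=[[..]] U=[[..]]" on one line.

L=[[1,0,0],[-1,1,0],[0,-1,1]] U=[[-1,0,1],[0,-1,-1],[0,0,1]]

  r1 -= -1·r0 → [0,-1,-1]
  r2 -= 0·r0 → [0,1,2]
  r2 -= -1·r1 → [0,0,1]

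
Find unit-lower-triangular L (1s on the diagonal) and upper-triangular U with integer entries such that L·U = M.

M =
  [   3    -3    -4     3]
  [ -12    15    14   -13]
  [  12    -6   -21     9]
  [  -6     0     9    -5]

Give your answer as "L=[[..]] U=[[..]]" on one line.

  row1 -= -4·row0 → [0,3,-2,-1]
  row2 -= 4·row0 → [0,6,-5,-3]
  row3 -= -2·row0 → [0,-6,1,1]
  row2 -= 2·row1 → [0,0,-1,-1]
  row3 -= -2·row1 → [0,0,-3,-1]
  row3 -= 3·row2 → [0,0,0,2]

L=[[1,0,0,0],[-4,1,0,0],[4,2,1,0],[-2,-2,3,1]] U=[[3,-3,-4,3],[0,3,-2,-1],[0,0,-1,-1],[0,0,0,2]]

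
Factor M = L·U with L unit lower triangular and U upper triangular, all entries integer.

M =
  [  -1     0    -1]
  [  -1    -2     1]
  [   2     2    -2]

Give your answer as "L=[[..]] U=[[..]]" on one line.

  R1 -= 1·R0 → [0,-2,2]
  R2 -= -2·R0 → [0,2,-4]
  R2 -= -1·R1 → [0,0,-2]

L=[[1,0,0],[1,1,0],[-2,-1,1]] U=[[-1,0,-1],[0,-2,2],[0,0,-2]]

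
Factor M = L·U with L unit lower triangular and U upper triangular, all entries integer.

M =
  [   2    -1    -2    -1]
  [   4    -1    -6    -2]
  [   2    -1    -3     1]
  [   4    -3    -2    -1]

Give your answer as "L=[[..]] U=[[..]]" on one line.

  R1 -= 2·R0 → [0,1,-2,0]
  R2 -= 1·R0 → [0,0,-1,2]
  R3 -= 2·R0 → [0,-1,2,1]
  R2 -= 0·R1 → [0,0,-1,2]
  R3 -= -1·R1 → [0,0,0,1]
  R3 -= 0·R2 → [0,0,0,1]

L=[[1,0,0,0],[2,1,0,0],[1,0,1,0],[2,-1,0,1]] U=[[2,-1,-2,-1],[0,1,-2,0],[0,0,-1,2],[0,0,0,1]]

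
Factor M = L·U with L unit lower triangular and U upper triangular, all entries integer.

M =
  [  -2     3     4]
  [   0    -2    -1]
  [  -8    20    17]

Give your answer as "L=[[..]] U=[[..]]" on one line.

L=[[1,0,0],[0,1,0],[4,-4,1]] U=[[-2,3,4],[0,-2,-1],[0,0,-3]]

  R1 -= 0·R0 → [0,-2,-1]
  R2 -= 4·R0 → [0,8,1]
  R2 -= -4·R1 → [0,0,-3]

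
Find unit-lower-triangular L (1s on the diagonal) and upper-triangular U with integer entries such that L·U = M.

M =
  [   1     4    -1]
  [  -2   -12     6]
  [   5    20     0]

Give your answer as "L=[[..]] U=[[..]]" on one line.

L=[[1,0,0],[-2,1,0],[5,0,1]] U=[[1,4,-1],[0,-4,4],[0,0,5]]

  row1 -= -2·row0 → [0,-4,4]
  row2 -= 5·row0 → [0,0,5]
  row2 -= 0·row1 → [0,0,5]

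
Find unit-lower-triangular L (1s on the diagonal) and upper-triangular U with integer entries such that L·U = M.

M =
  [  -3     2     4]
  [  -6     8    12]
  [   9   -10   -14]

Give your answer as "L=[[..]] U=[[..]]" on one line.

  R1 -= 2·R0 → [0,4,4]
  R2 -= -3·R0 → [0,-4,-2]
  R2 -= -1·R1 → [0,0,2]

L=[[1,0,0],[2,1,0],[-3,-1,1]] U=[[-3,2,4],[0,4,4],[0,0,2]]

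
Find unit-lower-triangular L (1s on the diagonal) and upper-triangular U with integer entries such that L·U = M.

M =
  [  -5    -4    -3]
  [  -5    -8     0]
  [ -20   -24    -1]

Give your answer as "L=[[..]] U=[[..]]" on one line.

  row1 -= 1·row0 → [0,-4,3]
  row2 -= 4·row0 → [0,-8,11]
  row2 -= 2·row1 → [0,0,5]

L=[[1,0,0],[1,1,0],[4,2,1]] U=[[-5,-4,-3],[0,-4,3],[0,0,5]]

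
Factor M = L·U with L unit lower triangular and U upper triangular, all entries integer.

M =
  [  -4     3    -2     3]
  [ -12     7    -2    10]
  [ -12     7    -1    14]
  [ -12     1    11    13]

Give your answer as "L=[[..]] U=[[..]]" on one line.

  R1 -= 3·R0 → [0,-2,4,1]
  R2 -= 3·R0 → [0,-2,5,5]
  R3 -= 3·R0 → [0,-8,17,4]
  R2 -= 1·R1 → [0,0,1,4]
  R3 -= 4·R1 → [0,0,1,0]
  R3 -= 1·R2 → [0,0,0,-4]

L=[[1,0,0,0],[3,1,0,0],[3,1,1,0],[3,4,1,1]] U=[[-4,3,-2,3],[0,-2,4,1],[0,0,1,4],[0,0,0,-4]]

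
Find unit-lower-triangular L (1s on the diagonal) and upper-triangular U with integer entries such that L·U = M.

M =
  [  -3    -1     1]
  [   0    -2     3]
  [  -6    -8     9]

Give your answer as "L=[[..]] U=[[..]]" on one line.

  row1 -= 0·row0 → [0,-2,3]
  row2 -= 2·row0 → [0,-6,7]
  row2 -= 3·row1 → [0,0,-2]

L=[[1,0,0],[0,1,0],[2,3,1]] U=[[-3,-1,1],[0,-2,3],[0,0,-2]]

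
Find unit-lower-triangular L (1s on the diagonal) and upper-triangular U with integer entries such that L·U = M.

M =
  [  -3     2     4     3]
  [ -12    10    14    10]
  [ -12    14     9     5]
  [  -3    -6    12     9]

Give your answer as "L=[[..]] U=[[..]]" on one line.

  row1 -= 4·row0 → [0,2,-2,-2]
  row2 -= 4·row0 → [0,6,-7,-7]
  row3 -= 1·row0 → [0,-8,8,6]
  row2 -= 3·row1 → [0,0,-1,-1]
  row3 -= -4·row1 → [0,0,0,-2]
  row3 -= 0·row2 → [0,0,0,-2]

L=[[1,0,0,0],[4,1,0,0],[4,3,1,0],[1,-4,0,1]] U=[[-3,2,4,3],[0,2,-2,-2],[0,0,-1,-1],[0,0,0,-2]]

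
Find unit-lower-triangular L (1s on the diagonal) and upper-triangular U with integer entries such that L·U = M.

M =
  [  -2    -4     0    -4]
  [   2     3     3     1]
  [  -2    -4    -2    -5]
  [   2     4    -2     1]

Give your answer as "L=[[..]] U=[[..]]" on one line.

L=[[1,0,0,0],[-1,1,0,0],[1,0,1,0],[-1,0,1,1]] U=[[-2,-4,0,-4],[0,-1,3,-3],[0,0,-2,-1],[0,0,0,-2]]

  row1 -= -1·row0 → [0,-1,3,-3]
  row2 -= 1·row0 → [0,0,-2,-1]
  row3 -= -1·row0 → [0,0,-2,-3]
  row2 -= 0·row1 → [0,0,-2,-1]
  row3 -= 0·row1 → [0,0,-2,-3]
  row3 -= 1·row2 → [0,0,0,-2]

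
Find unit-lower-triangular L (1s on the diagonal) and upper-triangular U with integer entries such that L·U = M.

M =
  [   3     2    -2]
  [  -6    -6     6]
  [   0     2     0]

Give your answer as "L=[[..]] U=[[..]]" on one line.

  r1 -= -2·r0 → [0,-2,2]
  r2 -= 0·r0 → [0,2,0]
  r2 -= -1·r1 → [0,0,2]

L=[[1,0,0],[-2,1,0],[0,-1,1]] U=[[3,2,-2],[0,-2,2],[0,0,2]]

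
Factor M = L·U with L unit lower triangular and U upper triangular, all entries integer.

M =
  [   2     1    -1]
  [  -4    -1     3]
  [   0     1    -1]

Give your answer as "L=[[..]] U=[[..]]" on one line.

  R1 -= -2·R0 → [0,1,1]
  R2 -= 0·R0 → [0,1,-1]
  R2 -= 1·R1 → [0,0,-2]

L=[[1,0,0],[-2,1,0],[0,1,1]] U=[[2,1,-1],[0,1,1],[0,0,-2]]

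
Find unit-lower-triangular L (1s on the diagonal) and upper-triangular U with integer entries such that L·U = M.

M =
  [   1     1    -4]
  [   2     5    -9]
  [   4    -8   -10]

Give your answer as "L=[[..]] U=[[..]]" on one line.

L=[[1,0,0],[2,1,0],[4,-4,1]] U=[[1,1,-4],[0,3,-1],[0,0,2]]

  r1 -= 2·r0 → [0,3,-1]
  r2 -= 4·r0 → [0,-12,6]
  r2 -= -4·r1 → [0,0,2]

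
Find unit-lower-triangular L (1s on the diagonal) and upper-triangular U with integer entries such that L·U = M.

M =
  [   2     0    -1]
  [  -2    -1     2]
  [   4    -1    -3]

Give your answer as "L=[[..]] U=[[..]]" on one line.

L=[[1,0,0],[-1,1,0],[2,1,1]] U=[[2,0,-1],[0,-1,1],[0,0,-2]]

  r1 -= -1·r0 → [0,-1,1]
  r2 -= 2·r0 → [0,-1,-1]
  r2 -= 1·r1 → [0,0,-2]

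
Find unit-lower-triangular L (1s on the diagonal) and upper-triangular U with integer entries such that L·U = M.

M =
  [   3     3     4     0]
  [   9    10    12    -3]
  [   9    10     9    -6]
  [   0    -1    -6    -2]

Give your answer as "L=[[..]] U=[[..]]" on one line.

  row1 -= 3·row0 → [0,1,0,-3]
  row2 -= 3·row0 → [0,1,-3,-6]
  row3 -= 0·row0 → [0,-1,-6,-2]
  row2 -= 1·row1 → [0,0,-3,-3]
  row3 -= -1·row1 → [0,0,-6,-5]
  row3 -= 2·row2 → [0,0,0,1]

L=[[1,0,0,0],[3,1,0,0],[3,1,1,0],[0,-1,2,1]] U=[[3,3,4,0],[0,1,0,-3],[0,0,-3,-3],[0,0,0,1]]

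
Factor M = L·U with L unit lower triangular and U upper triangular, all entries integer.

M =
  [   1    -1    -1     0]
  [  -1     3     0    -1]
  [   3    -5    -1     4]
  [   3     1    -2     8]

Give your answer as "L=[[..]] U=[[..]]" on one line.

L=[[1,0,0,0],[-1,1,0,0],[3,-1,1,0],[3,2,3,1]] U=[[1,-1,-1,0],[0,2,-1,-1],[0,0,1,3],[0,0,0,1]]

  R1 -= -1·R0 → [0,2,-1,-1]
  R2 -= 3·R0 → [0,-2,2,4]
  R3 -= 3·R0 → [0,4,1,8]
  R2 -= -1·R1 → [0,0,1,3]
  R3 -= 2·R1 → [0,0,3,10]
  R3 -= 3·R2 → [0,0,0,1]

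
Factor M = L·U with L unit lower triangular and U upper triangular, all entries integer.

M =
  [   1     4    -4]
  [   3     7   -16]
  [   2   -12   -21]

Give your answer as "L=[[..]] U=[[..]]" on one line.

L=[[1,0,0],[3,1,0],[2,4,1]] U=[[1,4,-4],[0,-5,-4],[0,0,3]]

  R1 -= 3·R0 → [0,-5,-4]
  R2 -= 2·R0 → [0,-20,-13]
  R2 -= 4·R1 → [0,0,3]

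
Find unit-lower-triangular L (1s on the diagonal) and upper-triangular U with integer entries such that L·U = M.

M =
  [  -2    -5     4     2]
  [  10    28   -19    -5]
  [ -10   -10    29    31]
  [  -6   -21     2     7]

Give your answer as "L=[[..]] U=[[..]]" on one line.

  r1 -= -5·r0 → [0,3,1,5]
  r2 -= 5·r0 → [0,15,9,21]
  r3 -= 3·r0 → [0,-6,-10,1]
  r2 -= 5·r1 → [0,0,4,-4]
  r3 -= -2·r1 → [0,0,-8,11]
  r3 -= -2·r2 → [0,0,0,3]

L=[[1,0,0,0],[-5,1,0,0],[5,5,1,0],[3,-2,-2,1]] U=[[-2,-5,4,2],[0,3,1,5],[0,0,4,-4],[0,0,0,3]]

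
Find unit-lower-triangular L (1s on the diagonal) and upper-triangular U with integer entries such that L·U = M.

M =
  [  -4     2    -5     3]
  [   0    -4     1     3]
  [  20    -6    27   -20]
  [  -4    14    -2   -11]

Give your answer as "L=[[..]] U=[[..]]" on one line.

  row1 -= 0·row0 → [0,-4,1,3]
  row2 -= -5·row0 → [0,4,2,-5]
  row3 -= 1·row0 → [0,12,3,-14]
  row2 -= -1·row1 → [0,0,3,-2]
  row3 -= -3·row1 → [0,0,6,-5]
  row3 -= 2·row2 → [0,0,0,-1]

L=[[1,0,0,0],[0,1,0,0],[-5,-1,1,0],[1,-3,2,1]] U=[[-4,2,-5,3],[0,-4,1,3],[0,0,3,-2],[0,0,0,-1]]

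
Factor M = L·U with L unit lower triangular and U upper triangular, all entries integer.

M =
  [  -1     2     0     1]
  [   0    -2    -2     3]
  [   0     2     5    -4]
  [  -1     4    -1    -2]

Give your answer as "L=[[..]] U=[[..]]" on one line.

  row1 -= 0·row0 → [0,-2,-2,3]
  row2 -= 0·row0 → [0,2,5,-4]
  row3 -= 1·row0 → [0,2,-1,-3]
  row2 -= -1·row1 → [0,0,3,-1]
  row3 -= -1·row1 → [0,0,-3,0]
  row3 -= -1·row2 → [0,0,0,-1]

L=[[1,0,0,0],[0,1,0,0],[0,-1,1,0],[1,-1,-1,1]] U=[[-1,2,0,1],[0,-2,-2,3],[0,0,3,-1],[0,0,0,-1]]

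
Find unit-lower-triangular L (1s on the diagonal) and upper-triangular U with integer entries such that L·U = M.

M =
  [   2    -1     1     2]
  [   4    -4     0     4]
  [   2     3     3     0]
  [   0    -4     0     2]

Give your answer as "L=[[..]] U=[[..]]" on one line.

L=[[1,0,0,0],[2,1,0,0],[1,-2,1,0],[0,2,-2,1]] U=[[2,-1,1,2],[0,-2,-2,0],[0,0,-2,-2],[0,0,0,-2]]

  R1 -= 2·R0 → [0,-2,-2,0]
  R2 -= 1·R0 → [0,4,2,-2]
  R3 -= 0·R0 → [0,-4,0,2]
  R2 -= -2·R1 → [0,0,-2,-2]
  R3 -= 2·R1 → [0,0,4,2]
  R3 -= -2·R2 → [0,0,0,-2]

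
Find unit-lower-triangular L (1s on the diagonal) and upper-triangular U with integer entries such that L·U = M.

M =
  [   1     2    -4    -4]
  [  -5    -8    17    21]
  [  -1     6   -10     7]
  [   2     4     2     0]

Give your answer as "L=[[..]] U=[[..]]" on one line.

L=[[1,0,0,0],[-5,1,0,0],[-1,4,1,0],[2,0,-5,1]] U=[[1,2,-4,-4],[0,2,-3,1],[0,0,-2,-1],[0,0,0,3]]

  r1 -= -5·r0 → [0,2,-3,1]
  r2 -= -1·r0 → [0,8,-14,3]
  r3 -= 2·r0 → [0,0,10,8]
  r2 -= 4·r1 → [0,0,-2,-1]
  r3 -= 0·r1 → [0,0,10,8]
  r3 -= -5·r2 → [0,0,0,3]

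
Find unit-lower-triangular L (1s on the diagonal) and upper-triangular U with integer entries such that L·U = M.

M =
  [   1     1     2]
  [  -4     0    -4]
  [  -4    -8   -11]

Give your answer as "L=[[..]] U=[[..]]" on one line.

  r1 -= -4·r0 → [0,4,4]
  r2 -= -4·r0 → [0,-4,-3]
  r2 -= -1·r1 → [0,0,1]

L=[[1,0,0],[-4,1,0],[-4,-1,1]] U=[[1,1,2],[0,4,4],[0,0,1]]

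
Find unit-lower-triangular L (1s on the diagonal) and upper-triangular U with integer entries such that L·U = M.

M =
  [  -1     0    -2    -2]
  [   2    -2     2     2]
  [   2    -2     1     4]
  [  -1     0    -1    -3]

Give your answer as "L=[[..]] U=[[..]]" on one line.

L=[[1,0,0,0],[-2,1,0,0],[-2,1,1,0],[1,0,-1,1]] U=[[-1,0,-2,-2],[0,-2,-2,-2],[0,0,-1,2],[0,0,0,1]]

  r1 -= -2·r0 → [0,-2,-2,-2]
  r2 -= -2·r0 → [0,-2,-3,0]
  r3 -= 1·r0 → [0,0,1,-1]
  r2 -= 1·r1 → [0,0,-1,2]
  r3 -= 0·r1 → [0,0,1,-1]
  r3 -= -1·r2 → [0,0,0,1]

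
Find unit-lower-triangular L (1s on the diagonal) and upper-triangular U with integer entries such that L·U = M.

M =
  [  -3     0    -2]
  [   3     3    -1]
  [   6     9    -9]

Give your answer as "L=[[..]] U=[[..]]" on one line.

  row1 -= -1·row0 → [0,3,-3]
  row2 -= -2·row0 → [0,9,-13]
  row2 -= 3·row1 → [0,0,-4]

L=[[1,0,0],[-1,1,0],[-2,3,1]] U=[[-3,0,-2],[0,3,-3],[0,0,-4]]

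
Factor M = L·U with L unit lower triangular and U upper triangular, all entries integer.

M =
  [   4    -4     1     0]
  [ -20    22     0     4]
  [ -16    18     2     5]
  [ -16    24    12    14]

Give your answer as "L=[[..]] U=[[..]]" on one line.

  row1 -= -5·row0 → [0,2,5,4]
  row2 -= -4·row0 → [0,2,6,5]
  row3 -= -4·row0 → [0,8,16,14]
  row2 -= 1·row1 → [0,0,1,1]
  row3 -= 4·row1 → [0,0,-4,-2]
  row3 -= -4·row2 → [0,0,0,2]

L=[[1,0,0,0],[-5,1,0,0],[-4,1,1,0],[-4,4,-4,1]] U=[[4,-4,1,0],[0,2,5,4],[0,0,1,1],[0,0,0,2]]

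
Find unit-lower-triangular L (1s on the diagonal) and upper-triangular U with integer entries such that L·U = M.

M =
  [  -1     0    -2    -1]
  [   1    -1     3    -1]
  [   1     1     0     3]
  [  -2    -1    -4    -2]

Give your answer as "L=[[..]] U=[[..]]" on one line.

  row1 -= -1·row0 → [0,-1,1,-2]
  row2 -= -1·row0 → [0,1,-2,2]
  row3 -= 2·row0 → [0,-1,0,0]
  row2 -= -1·row1 → [0,0,-1,0]
  row3 -= 1·row1 → [0,0,-1,2]
  row3 -= 1·row2 → [0,0,0,2]

L=[[1,0,0,0],[-1,1,0,0],[-1,-1,1,0],[2,1,1,1]] U=[[-1,0,-2,-1],[0,-1,1,-2],[0,0,-1,0],[0,0,0,2]]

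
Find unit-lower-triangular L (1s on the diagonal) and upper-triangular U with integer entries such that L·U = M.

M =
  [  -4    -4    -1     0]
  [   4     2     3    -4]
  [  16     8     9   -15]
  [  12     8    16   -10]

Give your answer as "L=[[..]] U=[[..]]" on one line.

L=[[1,0,0,0],[-1,1,0,0],[-4,4,1,0],[-3,2,-3,1]] U=[[-4,-4,-1,0],[0,-2,2,-4],[0,0,-3,1],[0,0,0,1]]

  row1 -= -1·row0 → [0,-2,2,-4]
  row2 -= -4·row0 → [0,-8,5,-15]
  row3 -= -3·row0 → [0,-4,13,-10]
  row2 -= 4·row1 → [0,0,-3,1]
  row3 -= 2·row1 → [0,0,9,-2]
  row3 -= -3·row2 → [0,0,0,1]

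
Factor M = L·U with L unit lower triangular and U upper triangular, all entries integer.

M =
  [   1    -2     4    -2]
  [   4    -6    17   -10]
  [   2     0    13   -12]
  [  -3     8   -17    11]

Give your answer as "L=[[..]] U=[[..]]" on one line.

  R1 -= 4·R0 → [0,2,1,-2]
  R2 -= 2·R0 → [0,4,5,-8]
  R3 -= -3·R0 → [0,2,-5,5]
  R2 -= 2·R1 → [0,0,3,-4]
  R3 -= 1·R1 → [0,0,-6,7]
  R3 -= -2·R2 → [0,0,0,-1]

L=[[1,0,0,0],[4,1,0,0],[2,2,1,0],[-3,1,-2,1]] U=[[1,-2,4,-2],[0,2,1,-2],[0,0,3,-4],[0,0,0,-1]]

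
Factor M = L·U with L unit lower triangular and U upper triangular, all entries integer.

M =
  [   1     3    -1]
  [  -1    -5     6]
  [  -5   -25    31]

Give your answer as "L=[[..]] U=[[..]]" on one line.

  row1 -= -1·row0 → [0,-2,5]
  row2 -= -5·row0 → [0,-10,26]
  row2 -= 5·row1 → [0,0,1]

L=[[1,0,0],[-1,1,0],[-5,5,1]] U=[[1,3,-1],[0,-2,5],[0,0,1]]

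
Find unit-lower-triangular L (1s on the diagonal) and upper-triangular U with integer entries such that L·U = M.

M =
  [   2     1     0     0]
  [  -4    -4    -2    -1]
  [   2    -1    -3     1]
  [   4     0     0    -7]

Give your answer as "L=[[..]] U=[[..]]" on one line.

L=[[1,0,0,0],[-2,1,0,0],[1,1,1,0],[2,1,-2,1]] U=[[2,1,0,0],[0,-2,-2,-1],[0,0,-1,2],[0,0,0,-2]]

  r1 -= -2·r0 → [0,-2,-2,-1]
  r2 -= 1·r0 → [0,-2,-3,1]
  r3 -= 2·r0 → [0,-2,0,-7]
  r2 -= 1·r1 → [0,0,-1,2]
  r3 -= 1·r1 → [0,0,2,-6]
  r3 -= -2·r2 → [0,0,0,-2]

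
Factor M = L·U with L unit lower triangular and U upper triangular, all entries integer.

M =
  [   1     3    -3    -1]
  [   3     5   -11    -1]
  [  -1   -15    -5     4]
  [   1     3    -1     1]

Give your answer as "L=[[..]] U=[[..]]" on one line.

L=[[1,0,0,0],[3,1,0,0],[-1,3,1,0],[1,0,-1,1]] U=[[1,3,-3,-1],[0,-4,-2,2],[0,0,-2,-3],[0,0,0,-1]]

  R1 -= 3·R0 → [0,-4,-2,2]
  R2 -= -1·R0 → [0,-12,-8,3]
  R3 -= 1·R0 → [0,0,2,2]
  R2 -= 3·R1 → [0,0,-2,-3]
  R3 -= 0·R1 → [0,0,2,2]
  R3 -= -1·R2 → [0,0,0,-1]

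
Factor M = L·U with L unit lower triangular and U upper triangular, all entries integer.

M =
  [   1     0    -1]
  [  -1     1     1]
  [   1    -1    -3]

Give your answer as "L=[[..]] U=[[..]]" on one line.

  R1 -= -1·R0 → [0,1,0]
  R2 -= 1·R0 → [0,-1,-2]
  R2 -= -1·R1 → [0,0,-2]

L=[[1,0,0],[-1,1,0],[1,-1,1]] U=[[1,0,-1],[0,1,0],[0,0,-2]]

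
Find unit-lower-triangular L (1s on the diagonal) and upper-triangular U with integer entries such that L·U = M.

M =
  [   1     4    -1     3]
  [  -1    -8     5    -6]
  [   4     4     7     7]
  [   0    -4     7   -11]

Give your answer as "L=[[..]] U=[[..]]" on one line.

L=[[1,0,0,0],[-1,1,0,0],[4,3,1,0],[0,1,-3,1]] U=[[1,4,-1,3],[0,-4,4,-3],[0,0,-1,4],[0,0,0,4]]

  row1 -= -1·row0 → [0,-4,4,-3]
  row2 -= 4·row0 → [0,-12,11,-5]
  row3 -= 0·row0 → [0,-4,7,-11]
  row2 -= 3·row1 → [0,0,-1,4]
  row3 -= 1·row1 → [0,0,3,-8]
  row3 -= -3·row2 → [0,0,0,4]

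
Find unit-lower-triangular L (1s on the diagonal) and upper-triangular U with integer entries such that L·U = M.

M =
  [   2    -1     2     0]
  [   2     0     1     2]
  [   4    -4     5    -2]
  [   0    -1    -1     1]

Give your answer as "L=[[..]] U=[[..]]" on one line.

L=[[1,0,0,0],[1,1,0,0],[2,-2,1,0],[0,-1,2,1]] U=[[2,-1,2,0],[0,1,-1,2],[0,0,-1,2],[0,0,0,-1]]

  r1 -= 1·r0 → [0,1,-1,2]
  r2 -= 2·r0 → [0,-2,1,-2]
  r3 -= 0·r0 → [0,-1,-1,1]
  r2 -= -2·r1 → [0,0,-1,2]
  r3 -= -1·r1 → [0,0,-2,3]
  r3 -= 2·r2 → [0,0,0,-1]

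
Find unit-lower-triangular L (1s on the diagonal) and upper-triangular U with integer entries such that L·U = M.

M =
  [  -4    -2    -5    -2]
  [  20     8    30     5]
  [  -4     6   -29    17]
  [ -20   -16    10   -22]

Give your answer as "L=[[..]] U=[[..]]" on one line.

  R1 -= -5·R0 → [0,-2,5,-5]
  R2 -= 1·R0 → [0,8,-24,19]
  R3 -= 5·R0 → [0,-6,35,-12]
  R2 -= -4·R1 → [0,0,-4,-1]
  R3 -= 3·R1 → [0,0,20,3]
  R3 -= -5·R2 → [0,0,0,-2]

L=[[1,0,0,0],[-5,1,0,0],[1,-4,1,0],[5,3,-5,1]] U=[[-4,-2,-5,-2],[0,-2,5,-5],[0,0,-4,-1],[0,0,0,-2]]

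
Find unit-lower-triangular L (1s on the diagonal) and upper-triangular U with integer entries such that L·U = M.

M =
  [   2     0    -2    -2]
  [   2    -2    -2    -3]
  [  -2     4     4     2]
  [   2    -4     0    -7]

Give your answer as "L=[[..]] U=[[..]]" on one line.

L=[[1,0,0,0],[1,1,0,0],[-1,-2,1,0],[1,2,1,1]] U=[[2,0,-2,-2],[0,-2,0,-1],[0,0,2,-2],[0,0,0,-1]]

  r1 -= 1·r0 → [0,-2,0,-1]
  r2 -= -1·r0 → [0,4,2,0]
  r3 -= 1·r0 → [0,-4,2,-5]
  r2 -= -2·r1 → [0,0,2,-2]
  r3 -= 2·r1 → [0,0,2,-3]
  r3 -= 1·r2 → [0,0,0,-1]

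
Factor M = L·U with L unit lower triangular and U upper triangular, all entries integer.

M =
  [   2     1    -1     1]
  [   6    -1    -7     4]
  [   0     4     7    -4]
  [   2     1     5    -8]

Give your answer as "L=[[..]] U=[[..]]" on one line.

L=[[1,0,0,0],[3,1,0,0],[0,-1,1,0],[1,0,2,1]] U=[[2,1,-1,1],[0,-4,-4,1],[0,0,3,-3],[0,0,0,-3]]

  row1 -= 3·row0 → [0,-4,-4,1]
  row2 -= 0·row0 → [0,4,7,-4]
  row3 -= 1·row0 → [0,0,6,-9]
  row2 -= -1·row1 → [0,0,3,-3]
  row3 -= 0·row1 → [0,0,6,-9]
  row3 -= 2·row2 → [0,0,0,-3]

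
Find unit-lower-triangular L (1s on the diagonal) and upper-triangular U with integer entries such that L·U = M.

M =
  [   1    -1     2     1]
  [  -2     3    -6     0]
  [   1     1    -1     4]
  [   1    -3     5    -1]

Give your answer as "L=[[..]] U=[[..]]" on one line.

L=[[1,0,0,0],[-2,1,0,0],[1,2,1,0],[1,-2,-1,1]] U=[[1,-1,2,1],[0,1,-2,2],[0,0,1,-1],[0,0,0,1]]

  r1 -= -2·r0 → [0,1,-2,2]
  r2 -= 1·r0 → [0,2,-3,3]
  r3 -= 1·r0 → [0,-2,3,-2]
  r2 -= 2·r1 → [0,0,1,-1]
  r3 -= -2·r1 → [0,0,-1,2]
  r3 -= -1·r2 → [0,0,0,1]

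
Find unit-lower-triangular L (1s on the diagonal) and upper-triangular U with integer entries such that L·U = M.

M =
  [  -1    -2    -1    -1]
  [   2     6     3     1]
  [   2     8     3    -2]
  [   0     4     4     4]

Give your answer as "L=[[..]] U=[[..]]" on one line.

L=[[1,0,0,0],[-2,1,0,0],[-2,2,1,0],[0,2,-2,1]] U=[[-1,-2,-1,-1],[0,2,1,-1],[0,0,-1,-2],[0,0,0,2]]

  row1 -= -2·row0 → [0,2,1,-1]
  row2 -= -2·row0 → [0,4,1,-4]
  row3 -= 0·row0 → [0,4,4,4]
  row2 -= 2·row1 → [0,0,-1,-2]
  row3 -= 2·row1 → [0,0,2,6]
  row3 -= -2·row2 → [0,0,0,2]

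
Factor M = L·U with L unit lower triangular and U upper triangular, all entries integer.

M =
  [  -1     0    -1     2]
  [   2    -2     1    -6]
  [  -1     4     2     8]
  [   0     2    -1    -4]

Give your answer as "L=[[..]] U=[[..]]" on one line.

  row1 -= -2·row0 → [0,-2,-1,-2]
  row2 -= 1·row0 → [0,4,3,6]
  row3 -= 0·row0 → [0,2,-1,-4]
  row2 -= -2·row1 → [0,0,1,2]
  row3 -= -1·row1 → [0,0,-2,-6]
  row3 -= -2·row2 → [0,0,0,-2]

L=[[1,0,0,0],[-2,1,0,0],[1,-2,1,0],[0,-1,-2,1]] U=[[-1,0,-1,2],[0,-2,-1,-2],[0,0,1,2],[0,0,0,-2]]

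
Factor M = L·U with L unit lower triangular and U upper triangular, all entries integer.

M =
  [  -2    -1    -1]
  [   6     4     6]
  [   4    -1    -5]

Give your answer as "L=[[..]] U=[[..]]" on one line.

  R1 -= -3·R0 → [0,1,3]
  R2 -= -2·R0 → [0,-3,-7]
  R2 -= -3·R1 → [0,0,2]

L=[[1,0,0],[-3,1,0],[-2,-3,1]] U=[[-2,-1,-1],[0,1,3],[0,0,2]]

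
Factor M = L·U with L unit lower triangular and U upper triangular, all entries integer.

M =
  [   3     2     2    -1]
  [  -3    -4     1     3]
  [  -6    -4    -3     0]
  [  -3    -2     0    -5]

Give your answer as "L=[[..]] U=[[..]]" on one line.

  row1 -= -1·row0 → [0,-2,3,2]
  row2 -= -2·row0 → [0,0,1,-2]
  row3 -= -1·row0 → [0,0,2,-6]
  row2 -= 0·row1 → [0,0,1,-2]
  row3 -= 0·row1 → [0,0,2,-6]
  row3 -= 2·row2 → [0,0,0,-2]

L=[[1,0,0,0],[-1,1,0,0],[-2,0,1,0],[-1,0,2,1]] U=[[3,2,2,-1],[0,-2,3,2],[0,0,1,-2],[0,0,0,-2]]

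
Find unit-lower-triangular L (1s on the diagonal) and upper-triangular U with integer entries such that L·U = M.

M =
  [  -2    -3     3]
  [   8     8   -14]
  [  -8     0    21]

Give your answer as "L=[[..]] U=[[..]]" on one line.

L=[[1,0,0],[-4,1,0],[4,-3,1]] U=[[-2,-3,3],[0,-4,-2],[0,0,3]]

  r1 -= -4·r0 → [0,-4,-2]
  r2 -= 4·r0 → [0,12,9]
  r2 -= -3·r1 → [0,0,3]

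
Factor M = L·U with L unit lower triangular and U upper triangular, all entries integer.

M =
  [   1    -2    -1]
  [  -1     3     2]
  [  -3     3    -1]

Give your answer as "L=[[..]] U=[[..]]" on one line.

L=[[1,0,0],[-1,1,0],[-3,-3,1]] U=[[1,-2,-1],[0,1,1],[0,0,-1]]

  R1 -= -1·R0 → [0,1,1]
  R2 -= -3·R0 → [0,-3,-4]
  R2 -= -3·R1 → [0,0,-1]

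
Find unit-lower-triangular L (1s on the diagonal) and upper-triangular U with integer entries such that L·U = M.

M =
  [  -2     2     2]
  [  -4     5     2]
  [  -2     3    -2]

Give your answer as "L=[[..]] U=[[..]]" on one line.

L=[[1,0,0],[2,1,0],[1,1,1]] U=[[-2,2,2],[0,1,-2],[0,0,-2]]

  row1 -= 2·row0 → [0,1,-2]
  row2 -= 1·row0 → [0,1,-4]
  row2 -= 1·row1 → [0,0,-2]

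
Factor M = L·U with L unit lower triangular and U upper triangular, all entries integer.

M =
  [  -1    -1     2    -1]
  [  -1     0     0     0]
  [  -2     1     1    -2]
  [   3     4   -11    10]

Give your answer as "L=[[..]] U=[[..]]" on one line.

L=[[1,0,0,0],[1,1,0,0],[2,3,1,0],[-3,1,-1,1]] U=[[-1,-1,2,-1],[0,1,-2,1],[0,0,3,-3],[0,0,0,3]]

  row1 -= 1·row0 → [0,1,-2,1]
  row2 -= 2·row0 → [0,3,-3,0]
  row3 -= -3·row0 → [0,1,-5,7]
  row2 -= 3·row1 → [0,0,3,-3]
  row3 -= 1·row1 → [0,0,-3,6]
  row3 -= -1·row2 → [0,0,0,3]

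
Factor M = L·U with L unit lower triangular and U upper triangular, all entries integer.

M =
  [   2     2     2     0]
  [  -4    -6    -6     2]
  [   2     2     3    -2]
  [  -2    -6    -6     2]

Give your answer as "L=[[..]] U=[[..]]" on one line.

  r1 -= -2·r0 → [0,-2,-2,2]
  r2 -= 1·r0 → [0,0,1,-2]
  r3 -= -1·r0 → [0,-4,-4,2]
  r2 -= 0·r1 → [0,0,1,-2]
  r3 -= 2·r1 → [0,0,0,-2]
  r3 -= 0·r2 → [0,0,0,-2]

L=[[1,0,0,0],[-2,1,0,0],[1,0,1,0],[-1,2,0,1]] U=[[2,2,2,0],[0,-2,-2,2],[0,0,1,-2],[0,0,0,-2]]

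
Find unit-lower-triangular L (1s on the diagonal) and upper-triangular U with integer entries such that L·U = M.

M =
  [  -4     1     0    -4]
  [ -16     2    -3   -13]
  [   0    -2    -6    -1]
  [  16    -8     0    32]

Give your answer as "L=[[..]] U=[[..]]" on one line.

  R1 -= 4·R0 → [0,-2,-3,3]
  R2 -= 0·R0 → [0,-2,-6,-1]
  R3 -= -4·R0 → [0,-4,0,16]
  R2 -= 1·R1 → [0,0,-3,-4]
  R3 -= 2·R1 → [0,0,6,10]
  R3 -= -2·R2 → [0,0,0,2]

L=[[1,0,0,0],[4,1,0,0],[0,1,1,0],[-4,2,-2,1]] U=[[-4,1,0,-4],[0,-2,-3,3],[0,0,-3,-4],[0,0,0,2]]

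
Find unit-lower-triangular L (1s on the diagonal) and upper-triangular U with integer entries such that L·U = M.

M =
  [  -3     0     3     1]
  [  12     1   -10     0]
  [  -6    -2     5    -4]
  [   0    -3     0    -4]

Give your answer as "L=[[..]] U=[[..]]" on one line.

L=[[1,0,0,0],[-4,1,0,0],[2,-2,1,0],[0,-3,2,1]] U=[[-3,0,3,1],[0,1,2,4],[0,0,3,2],[0,0,0,4]]

  row1 -= -4·row0 → [0,1,2,4]
  row2 -= 2·row0 → [0,-2,-1,-6]
  row3 -= 0·row0 → [0,-3,0,-4]
  row2 -= -2·row1 → [0,0,3,2]
  row3 -= -3·row1 → [0,0,6,8]
  row3 -= 2·row2 → [0,0,0,4]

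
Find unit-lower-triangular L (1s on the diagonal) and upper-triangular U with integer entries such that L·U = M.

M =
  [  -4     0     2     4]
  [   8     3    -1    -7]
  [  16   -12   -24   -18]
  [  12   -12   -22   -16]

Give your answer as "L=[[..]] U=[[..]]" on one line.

L=[[1,0,0,0],[-2,1,0,0],[-4,-4,1,0],[-3,-4,1,1]] U=[[-4,0,2,4],[0,3,3,1],[0,0,-4,2],[0,0,0,-2]]

  r1 -= -2·r0 → [0,3,3,1]
  r2 -= -4·r0 → [0,-12,-16,-2]
  r3 -= -3·r0 → [0,-12,-16,-4]
  r2 -= -4·r1 → [0,0,-4,2]
  r3 -= -4·r1 → [0,0,-4,0]
  r3 -= 1·r2 → [0,0,0,-2]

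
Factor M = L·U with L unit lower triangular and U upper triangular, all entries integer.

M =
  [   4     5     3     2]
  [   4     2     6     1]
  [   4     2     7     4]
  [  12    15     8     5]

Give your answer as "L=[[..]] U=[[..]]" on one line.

L=[[1,0,0,0],[1,1,0,0],[1,1,1,0],[3,0,-1,1]] U=[[4,5,3,2],[0,-3,3,-1],[0,0,1,3],[0,0,0,2]]

  row1 -= 1·row0 → [0,-3,3,-1]
  row2 -= 1·row0 → [0,-3,4,2]
  row3 -= 3·row0 → [0,0,-1,-1]
  row2 -= 1·row1 → [0,0,1,3]
  row3 -= 0·row1 → [0,0,-1,-1]
  row3 -= -1·row2 → [0,0,0,2]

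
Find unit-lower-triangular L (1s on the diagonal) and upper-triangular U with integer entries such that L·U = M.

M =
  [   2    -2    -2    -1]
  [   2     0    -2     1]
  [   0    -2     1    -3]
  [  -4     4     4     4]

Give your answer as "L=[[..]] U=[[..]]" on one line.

L=[[1,0,0,0],[1,1,0,0],[0,-1,1,0],[-2,0,0,1]] U=[[2,-2,-2,-1],[0,2,0,2],[0,0,1,-1],[0,0,0,2]]

  R1 -= 1·R0 → [0,2,0,2]
  R2 -= 0·R0 → [0,-2,1,-3]
  R3 -= -2·R0 → [0,0,0,2]
  R2 -= -1·R1 → [0,0,1,-1]
  R3 -= 0·R1 → [0,0,0,2]
  R3 -= 0·R2 → [0,0,0,2]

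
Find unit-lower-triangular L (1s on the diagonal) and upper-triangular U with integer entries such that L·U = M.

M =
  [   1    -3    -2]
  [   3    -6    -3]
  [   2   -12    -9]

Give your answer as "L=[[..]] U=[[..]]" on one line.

L=[[1,0,0],[3,1,0],[2,-2,1]] U=[[1,-3,-2],[0,3,3],[0,0,1]]

  R1 -= 3·R0 → [0,3,3]
  R2 -= 2·R0 → [0,-6,-5]
  R2 -= -2·R1 → [0,0,1]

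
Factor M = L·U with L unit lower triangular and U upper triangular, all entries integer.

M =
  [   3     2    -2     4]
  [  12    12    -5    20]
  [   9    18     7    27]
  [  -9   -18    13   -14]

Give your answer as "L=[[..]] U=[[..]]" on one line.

  row1 -= 4·row0 → [0,4,3,4]
  row2 -= 3·row0 → [0,12,13,15]
  row3 -= -3·row0 → [0,-12,7,-2]
  row2 -= 3·row1 → [0,0,4,3]
  row3 -= -3·row1 → [0,0,16,10]
  row3 -= 4·row2 → [0,0,0,-2]

L=[[1,0,0,0],[4,1,0,0],[3,3,1,0],[-3,-3,4,1]] U=[[3,2,-2,4],[0,4,3,4],[0,0,4,3],[0,0,0,-2]]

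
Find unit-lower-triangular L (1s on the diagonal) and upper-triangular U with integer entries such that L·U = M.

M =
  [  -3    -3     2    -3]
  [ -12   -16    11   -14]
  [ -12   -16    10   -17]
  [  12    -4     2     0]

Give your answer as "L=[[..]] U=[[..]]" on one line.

L=[[1,0,0,0],[4,1,0,0],[4,1,1,0],[-4,4,2,1]] U=[[-3,-3,2,-3],[0,-4,3,-2],[0,0,-1,-3],[0,0,0,2]]

  R1 -= 4·R0 → [0,-4,3,-2]
  R2 -= 4·R0 → [0,-4,2,-5]
  R3 -= -4·R0 → [0,-16,10,-12]
  R2 -= 1·R1 → [0,0,-1,-3]
  R3 -= 4·R1 → [0,0,-2,-4]
  R3 -= 2·R2 → [0,0,0,2]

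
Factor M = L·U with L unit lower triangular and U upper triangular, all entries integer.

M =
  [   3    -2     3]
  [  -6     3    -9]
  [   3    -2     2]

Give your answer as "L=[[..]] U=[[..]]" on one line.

L=[[1,0,0],[-2,1,0],[1,0,1]] U=[[3,-2,3],[0,-1,-3],[0,0,-1]]

  row1 -= -2·row0 → [0,-1,-3]
  row2 -= 1·row0 → [0,0,-1]
  row2 -= 0·row1 → [0,0,-1]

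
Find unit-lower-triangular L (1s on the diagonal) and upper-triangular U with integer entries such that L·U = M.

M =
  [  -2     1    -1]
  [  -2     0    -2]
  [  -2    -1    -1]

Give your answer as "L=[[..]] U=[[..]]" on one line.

L=[[1,0,0],[1,1,0],[1,2,1]] U=[[-2,1,-1],[0,-1,-1],[0,0,2]]

  R1 -= 1·R0 → [0,-1,-1]
  R2 -= 1·R0 → [0,-2,0]
  R2 -= 2·R1 → [0,0,2]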